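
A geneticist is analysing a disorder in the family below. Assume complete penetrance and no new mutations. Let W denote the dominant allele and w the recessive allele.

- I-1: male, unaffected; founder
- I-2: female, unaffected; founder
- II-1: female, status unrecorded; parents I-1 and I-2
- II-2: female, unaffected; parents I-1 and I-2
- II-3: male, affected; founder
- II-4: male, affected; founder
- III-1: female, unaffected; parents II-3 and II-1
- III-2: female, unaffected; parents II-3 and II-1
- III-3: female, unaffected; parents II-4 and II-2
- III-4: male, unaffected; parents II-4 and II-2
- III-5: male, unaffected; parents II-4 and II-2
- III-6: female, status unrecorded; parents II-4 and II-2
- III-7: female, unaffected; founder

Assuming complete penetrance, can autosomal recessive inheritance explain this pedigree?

A consistent assignment under autosomal recessive exists: I-1 WW, I-2 WW, II-1 WW, II-2 WW, II-3 ww, II-4 ww, III-1 Ww, III-2 Ww, III-3 Ww, III-4 Ww, III-5 Ww, III-6 Ww, III-7 WW.
In this assignment every recorded phenotype matches its genotype and every non-founder's genotype is obtainable from its parents' genotypes, so the pedigree is consistent.

Yes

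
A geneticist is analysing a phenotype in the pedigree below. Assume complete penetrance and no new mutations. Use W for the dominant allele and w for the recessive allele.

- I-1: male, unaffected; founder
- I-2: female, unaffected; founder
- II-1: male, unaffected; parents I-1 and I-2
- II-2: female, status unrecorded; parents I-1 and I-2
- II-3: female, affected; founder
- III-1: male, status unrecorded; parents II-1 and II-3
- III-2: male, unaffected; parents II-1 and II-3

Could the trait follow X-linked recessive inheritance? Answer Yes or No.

Under X-linked recessive, III-2 (unaffected, male) cannot arise from II-1 (unaffected) × II-3 (affected).

No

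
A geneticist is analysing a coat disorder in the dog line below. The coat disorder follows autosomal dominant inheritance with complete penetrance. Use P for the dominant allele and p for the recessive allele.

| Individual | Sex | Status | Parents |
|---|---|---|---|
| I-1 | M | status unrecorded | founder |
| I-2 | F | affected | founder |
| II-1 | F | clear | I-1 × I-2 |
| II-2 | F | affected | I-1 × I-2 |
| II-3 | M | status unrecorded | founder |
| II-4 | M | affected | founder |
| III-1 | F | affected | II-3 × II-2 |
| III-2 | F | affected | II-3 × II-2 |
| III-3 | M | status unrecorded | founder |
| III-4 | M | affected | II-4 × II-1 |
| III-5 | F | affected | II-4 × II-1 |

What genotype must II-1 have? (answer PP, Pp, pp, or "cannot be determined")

pp

II-1 is clear, so II-1 is pp.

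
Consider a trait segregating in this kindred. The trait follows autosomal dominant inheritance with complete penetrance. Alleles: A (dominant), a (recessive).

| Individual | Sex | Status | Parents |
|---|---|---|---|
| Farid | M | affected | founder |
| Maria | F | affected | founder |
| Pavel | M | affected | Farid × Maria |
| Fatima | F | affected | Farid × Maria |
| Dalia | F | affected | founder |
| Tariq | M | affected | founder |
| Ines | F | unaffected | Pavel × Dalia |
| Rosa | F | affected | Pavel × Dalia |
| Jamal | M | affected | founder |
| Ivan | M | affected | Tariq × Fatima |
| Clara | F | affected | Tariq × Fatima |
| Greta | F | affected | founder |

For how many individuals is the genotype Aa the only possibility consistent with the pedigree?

Obligate heterozygotes: Pavel is affected so carries A and passed a to Ines (aa), so Pavel is Aa; Dalia is affected so carries A and passed a to Ines (aa), so Dalia is Aa.
Every other individual is either homozygous by phenotype or has at least one consistent homozygous assignment, so the count is 2.

2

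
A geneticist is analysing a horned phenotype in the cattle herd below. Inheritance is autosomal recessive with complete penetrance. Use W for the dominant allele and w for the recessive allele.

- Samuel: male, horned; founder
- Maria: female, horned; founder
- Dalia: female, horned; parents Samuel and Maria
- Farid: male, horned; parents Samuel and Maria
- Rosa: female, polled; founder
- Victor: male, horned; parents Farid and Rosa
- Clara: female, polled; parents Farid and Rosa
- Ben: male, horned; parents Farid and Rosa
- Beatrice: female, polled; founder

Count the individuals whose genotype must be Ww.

Obligate heterozygotes: Rosa is polled so carries W and passed w to Victor (ww), so Rosa is Ww; Clara is polled so carries W and received w from Farid (ww), so Clara is Ww.
Every other individual is either homozygous by phenotype or has at least one consistent homozygous assignment, so the count is 2.

2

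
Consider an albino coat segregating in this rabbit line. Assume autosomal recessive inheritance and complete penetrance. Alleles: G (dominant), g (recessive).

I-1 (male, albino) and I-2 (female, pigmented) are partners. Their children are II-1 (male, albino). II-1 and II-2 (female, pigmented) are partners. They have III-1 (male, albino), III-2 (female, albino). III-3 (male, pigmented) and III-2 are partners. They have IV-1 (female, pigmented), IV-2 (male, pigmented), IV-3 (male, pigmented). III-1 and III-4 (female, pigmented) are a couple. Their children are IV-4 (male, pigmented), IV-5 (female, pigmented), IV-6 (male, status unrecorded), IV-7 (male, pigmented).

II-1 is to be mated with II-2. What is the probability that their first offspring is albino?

1/2

II-1 is albino, so II-1 is gg.
II-2 is pigmented so carries G and passed g to III-1 (gg), so II-2 is Gg.
The cross gives 1/2 Gg : 1/2 gg, so P(offspring is albino) = 1/2.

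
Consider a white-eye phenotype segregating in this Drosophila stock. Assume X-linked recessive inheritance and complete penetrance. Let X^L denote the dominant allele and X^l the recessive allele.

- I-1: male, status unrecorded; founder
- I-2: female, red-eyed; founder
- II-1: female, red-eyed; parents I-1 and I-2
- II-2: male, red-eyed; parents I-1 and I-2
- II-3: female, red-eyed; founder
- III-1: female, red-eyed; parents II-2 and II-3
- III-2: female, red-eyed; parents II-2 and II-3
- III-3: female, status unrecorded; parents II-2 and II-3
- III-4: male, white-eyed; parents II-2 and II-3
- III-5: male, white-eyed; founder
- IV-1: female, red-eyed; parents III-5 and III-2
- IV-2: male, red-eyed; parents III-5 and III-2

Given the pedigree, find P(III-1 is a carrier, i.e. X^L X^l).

II-2 is red-eyed, so II-2 is X^L Y.
II-3 is red-eyed so carries L and passed l to III-4 (X^l Y), so II-3 is X^L X^l.
Their cross gives offspring ratios 1/2 X^L X^L : 1/2 X^L X^l. Conditioning on III-1 being red-eyed, P(X^L X^l) = 1/2 / 1 = 1/2.

1/2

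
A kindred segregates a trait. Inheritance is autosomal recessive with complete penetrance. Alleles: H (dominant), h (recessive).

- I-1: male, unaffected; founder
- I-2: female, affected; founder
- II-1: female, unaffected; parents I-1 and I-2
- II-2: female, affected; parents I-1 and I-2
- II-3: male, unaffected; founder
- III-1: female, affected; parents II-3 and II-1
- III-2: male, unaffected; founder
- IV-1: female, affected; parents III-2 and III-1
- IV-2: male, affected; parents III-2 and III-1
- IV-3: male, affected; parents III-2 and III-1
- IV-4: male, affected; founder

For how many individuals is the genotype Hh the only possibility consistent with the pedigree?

4

Obligate heterozygotes: I-1 is unaffected so carries H and passed h to II-2 (hh), so I-1 is Hh; II-1 is unaffected so carries H and received h from I-2 (hh), so II-1 is Hh; II-3 is unaffected so carries H and passed h to III-1 (hh), so II-3 is Hh; III-2 is unaffected so carries H and passed h to IV-1 (hh), so III-2 is Hh.
Every other individual is either homozygous by phenotype or has at least one consistent homozygous assignment, so the count is 4.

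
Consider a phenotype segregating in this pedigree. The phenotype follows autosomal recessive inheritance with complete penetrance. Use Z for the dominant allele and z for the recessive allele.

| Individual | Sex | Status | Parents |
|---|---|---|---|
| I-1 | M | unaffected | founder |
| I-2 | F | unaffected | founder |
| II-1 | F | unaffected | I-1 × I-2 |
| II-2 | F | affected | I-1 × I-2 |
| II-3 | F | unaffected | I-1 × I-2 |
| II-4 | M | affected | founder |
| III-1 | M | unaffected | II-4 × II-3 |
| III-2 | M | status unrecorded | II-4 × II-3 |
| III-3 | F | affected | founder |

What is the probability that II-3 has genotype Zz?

I-1 is unaffected so carries Z and passed z to II-2 (zz), so I-1 is Zz.
I-2 is unaffected so carries Z and passed z to II-2 (zz), so I-2 is Zz.
Their cross gives offspring ratios 1/4 ZZ : 1/2 Zz : 1/4 zz. Conditioning on II-3 being unaffected, P(Zz) = 1/2 / 3/4 = 2/3 before taking II-3's own offspring into account.
II-4 is affected, so II-4 is zz.
Now use II-3's offspring. Probability of each recorded status — unaffected son III-1: 1/2 if II-3 is Zz, 1 if ZZ. (III-2: equally likely either way, so uninformative.)
Bayes: P(Zz) = 2/3·1/2 / (2/3·1/2 + 1/3·1) = 1/2.

1/2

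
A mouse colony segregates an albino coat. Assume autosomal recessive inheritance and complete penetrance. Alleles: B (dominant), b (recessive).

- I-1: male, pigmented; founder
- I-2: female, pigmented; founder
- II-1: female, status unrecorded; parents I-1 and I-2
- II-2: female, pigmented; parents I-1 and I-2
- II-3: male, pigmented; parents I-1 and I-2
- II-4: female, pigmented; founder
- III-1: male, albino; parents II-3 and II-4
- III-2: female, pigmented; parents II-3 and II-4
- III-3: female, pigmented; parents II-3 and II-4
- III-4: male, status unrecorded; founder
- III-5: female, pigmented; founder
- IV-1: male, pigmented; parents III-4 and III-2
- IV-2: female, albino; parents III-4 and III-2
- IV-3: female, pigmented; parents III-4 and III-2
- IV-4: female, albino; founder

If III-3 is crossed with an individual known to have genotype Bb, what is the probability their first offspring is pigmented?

II-3 is pigmented so carries B and passed b to III-1 (bb), so II-3 is Bb.
II-4 is pigmented so carries B and passed b to III-1 (bb), so II-4 is Bb.
III-3 is a pigmented offspring of II-3 (Bb) × II-4 (Bb), whose cross gives 1/4 BB : 1/2 Bb : 1/4 bb; conditioning on being pigmented, III-3 is BB with probability 1/3, Bb with probability 2/3.
Summing over parental genotype combinations, P(offspring is pigmented) = 1/3·1 + 2/3·3/4 = 5/6.

5/6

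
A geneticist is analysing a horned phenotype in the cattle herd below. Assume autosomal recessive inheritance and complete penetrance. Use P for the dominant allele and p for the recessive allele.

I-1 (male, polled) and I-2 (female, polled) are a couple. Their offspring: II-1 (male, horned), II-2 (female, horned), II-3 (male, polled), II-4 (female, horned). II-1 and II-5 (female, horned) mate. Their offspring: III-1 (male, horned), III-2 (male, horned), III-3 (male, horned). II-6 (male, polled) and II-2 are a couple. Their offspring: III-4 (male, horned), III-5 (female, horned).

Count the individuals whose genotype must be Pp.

3

Obligate heterozygotes: I-1 is polled so carries P and passed p to II-1 (pp), so I-1 is Pp; I-2 is polled so carries P and passed p to II-1 (pp), so I-2 is Pp; II-6 is polled so carries P and passed p to III-4 (pp), so II-6 is Pp.
Every other individual is either homozygous by phenotype or has at least one consistent homozygous assignment, so the count is 3.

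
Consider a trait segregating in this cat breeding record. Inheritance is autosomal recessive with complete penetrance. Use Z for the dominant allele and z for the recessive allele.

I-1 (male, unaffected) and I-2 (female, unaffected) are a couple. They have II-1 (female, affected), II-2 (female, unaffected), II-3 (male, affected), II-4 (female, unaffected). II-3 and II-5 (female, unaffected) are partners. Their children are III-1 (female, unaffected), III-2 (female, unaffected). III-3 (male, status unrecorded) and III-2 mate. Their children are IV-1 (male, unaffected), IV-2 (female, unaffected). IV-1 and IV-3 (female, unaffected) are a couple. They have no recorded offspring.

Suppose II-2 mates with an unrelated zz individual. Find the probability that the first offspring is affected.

1/3

I-1 is unaffected so carries Z and passed z to II-1 (zz), so I-1 is Zz.
I-2 is unaffected so carries Z and passed z to II-1 (zz), so I-2 is Zz.
II-2 is an unaffected offspring of I-1 (Zz) × I-2 (Zz), whose cross gives 1/4 ZZ : 1/2 Zz : 1/4 zz; conditioning on being unaffected, II-2 is ZZ with probability 1/3, Zz with probability 2/3.
Summing over parental genotype combinations, P(offspring is affected) = 2/3·1/2 = 1/3.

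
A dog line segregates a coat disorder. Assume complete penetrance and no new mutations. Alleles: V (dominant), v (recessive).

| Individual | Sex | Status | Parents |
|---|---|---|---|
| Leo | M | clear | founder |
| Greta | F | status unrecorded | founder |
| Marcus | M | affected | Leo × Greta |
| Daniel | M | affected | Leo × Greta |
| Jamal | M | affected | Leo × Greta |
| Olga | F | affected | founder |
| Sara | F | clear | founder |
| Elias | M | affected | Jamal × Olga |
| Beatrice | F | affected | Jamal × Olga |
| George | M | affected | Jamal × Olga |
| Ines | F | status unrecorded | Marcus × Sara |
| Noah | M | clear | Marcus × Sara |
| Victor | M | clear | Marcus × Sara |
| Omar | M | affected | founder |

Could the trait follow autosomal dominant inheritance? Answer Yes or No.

Yes

A consistent assignment under autosomal dominant exists: Leo vv, Greta VV, Marcus Vv, Daniel Vv, Jamal Vv, Olga VV, Sara vv, Elias VV, Beatrice VV, George VV, Ines Vv, Noah vv, Victor vv, Omar VV.
In this assignment every recorded phenotype matches its genotype and every non-founder's genotype is obtainable from its parents' genotypes, so the pedigree is consistent.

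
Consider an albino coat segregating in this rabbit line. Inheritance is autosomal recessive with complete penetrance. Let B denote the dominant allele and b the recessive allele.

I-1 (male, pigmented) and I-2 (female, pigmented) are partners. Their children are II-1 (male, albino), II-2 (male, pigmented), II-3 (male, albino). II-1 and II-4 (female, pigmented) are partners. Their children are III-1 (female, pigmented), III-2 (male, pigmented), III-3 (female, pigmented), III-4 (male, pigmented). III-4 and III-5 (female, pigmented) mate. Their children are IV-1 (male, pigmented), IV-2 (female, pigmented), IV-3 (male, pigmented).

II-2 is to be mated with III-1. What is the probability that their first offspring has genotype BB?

I-1 is pigmented so carries B and passed b to II-1 (bb), so I-1 is Bb.
I-2 is pigmented so carries B and passed b to II-1 (bb), so I-2 is Bb.
II-2 is a pigmented offspring of I-1 (Bb) × I-2 (Bb), whose cross gives 1/4 BB : 1/2 Bb : 1/4 bb; conditioning on being pigmented, II-2 is BB with probability 1/3, Bb with probability 2/3.
III-1 is pigmented so carries B and received b from II-1 (bb), so III-1 is Bb.
Summing over parental genotype combinations, P(offspring has genotype BB) = 1/3·1/2 + 2/3·1/4 = 1/3.

1/3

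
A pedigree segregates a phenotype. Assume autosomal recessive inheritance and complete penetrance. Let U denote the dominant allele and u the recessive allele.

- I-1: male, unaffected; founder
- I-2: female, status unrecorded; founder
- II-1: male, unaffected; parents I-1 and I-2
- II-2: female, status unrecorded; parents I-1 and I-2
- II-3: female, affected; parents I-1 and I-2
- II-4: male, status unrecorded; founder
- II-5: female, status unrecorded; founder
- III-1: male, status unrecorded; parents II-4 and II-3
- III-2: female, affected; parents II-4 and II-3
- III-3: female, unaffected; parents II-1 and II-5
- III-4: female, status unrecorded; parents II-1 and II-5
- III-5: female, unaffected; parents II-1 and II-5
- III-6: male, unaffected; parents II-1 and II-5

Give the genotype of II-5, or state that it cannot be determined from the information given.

II-5's phenotype is unrecorded, and no parent or child forces a single allele at both positions; consistent genotype assignments exist with II-5 as UU or Uu or uu.

cannot be determined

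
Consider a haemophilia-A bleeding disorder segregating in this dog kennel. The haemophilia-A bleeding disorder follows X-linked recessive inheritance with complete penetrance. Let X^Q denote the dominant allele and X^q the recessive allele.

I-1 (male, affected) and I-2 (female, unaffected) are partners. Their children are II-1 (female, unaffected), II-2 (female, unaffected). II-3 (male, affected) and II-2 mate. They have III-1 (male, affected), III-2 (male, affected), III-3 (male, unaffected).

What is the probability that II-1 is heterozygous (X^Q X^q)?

II-1 is unaffected so carries Q and received q from I-1 (X^q Y), so II-1 is X^Q X^q, giving P(X^Q X^q) = 1.

1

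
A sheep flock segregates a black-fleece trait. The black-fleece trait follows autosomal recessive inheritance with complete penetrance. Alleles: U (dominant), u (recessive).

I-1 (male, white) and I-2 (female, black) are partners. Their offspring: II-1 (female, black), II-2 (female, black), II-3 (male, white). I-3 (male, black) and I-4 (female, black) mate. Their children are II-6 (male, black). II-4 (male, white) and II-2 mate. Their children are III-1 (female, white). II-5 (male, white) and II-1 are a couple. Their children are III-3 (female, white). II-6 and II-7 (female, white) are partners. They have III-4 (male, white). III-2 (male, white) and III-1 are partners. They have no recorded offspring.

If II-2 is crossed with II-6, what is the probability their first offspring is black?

II-2 is black, so II-2 is uu.
II-6 is black, so II-6 is uu.
The cross gives 1 uu, so P(offspring is black) = 1.

1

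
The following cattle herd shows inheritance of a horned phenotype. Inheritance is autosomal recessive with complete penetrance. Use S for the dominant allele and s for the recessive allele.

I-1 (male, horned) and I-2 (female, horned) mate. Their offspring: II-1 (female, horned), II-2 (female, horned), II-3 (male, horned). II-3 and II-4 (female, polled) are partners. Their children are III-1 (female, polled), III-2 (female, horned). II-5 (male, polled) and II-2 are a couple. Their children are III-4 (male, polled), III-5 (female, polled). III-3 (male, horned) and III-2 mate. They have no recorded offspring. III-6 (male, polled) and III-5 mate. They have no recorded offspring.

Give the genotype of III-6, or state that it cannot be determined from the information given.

III-6's phenotype allows SS or Ss, and no parent or child forces a single allele at both positions; consistent genotype assignments exist with III-6 as SS or Ss.

cannot be determined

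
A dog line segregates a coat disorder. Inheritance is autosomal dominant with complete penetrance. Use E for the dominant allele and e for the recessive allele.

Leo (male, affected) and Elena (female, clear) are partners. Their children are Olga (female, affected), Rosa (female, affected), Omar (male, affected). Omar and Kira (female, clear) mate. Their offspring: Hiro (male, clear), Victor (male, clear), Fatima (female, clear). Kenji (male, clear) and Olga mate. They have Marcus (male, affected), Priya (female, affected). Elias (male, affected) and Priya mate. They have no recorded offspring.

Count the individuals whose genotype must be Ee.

5

Obligate heterozygotes: Olga is affected so carries E and received e from Elena (ee), so Olga is Ee; Rosa is affected so carries E and received e from Elena (ee), so Rosa is Ee; Omar is affected so carries E and received e from Elena (ee), so Omar is Ee; Marcus is affected so carries E and received e from Kenji (ee), so Marcus is Ee; Priya is affected so carries E and received e from Kenji (ee), so Priya is Ee.
Every other individual is either homozygous by phenotype or has at least one consistent homozygous assignment, so the count is 5.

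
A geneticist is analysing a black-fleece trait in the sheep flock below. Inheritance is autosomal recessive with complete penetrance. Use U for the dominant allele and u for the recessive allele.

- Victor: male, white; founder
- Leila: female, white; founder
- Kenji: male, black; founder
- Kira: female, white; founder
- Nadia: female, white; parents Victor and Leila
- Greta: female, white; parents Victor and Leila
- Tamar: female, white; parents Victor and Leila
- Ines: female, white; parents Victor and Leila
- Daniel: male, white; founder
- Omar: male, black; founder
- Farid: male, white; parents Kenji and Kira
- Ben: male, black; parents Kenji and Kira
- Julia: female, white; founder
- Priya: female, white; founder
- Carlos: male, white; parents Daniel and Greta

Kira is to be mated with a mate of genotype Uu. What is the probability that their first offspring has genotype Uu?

1/2

Kira is white so carries U and passed u to Ben (uu), so Kira is Uu.
The cross gives 1/4 UU : 1/2 Uu : 1/4 uu, so P(offspring has genotype Uu) = 1/2.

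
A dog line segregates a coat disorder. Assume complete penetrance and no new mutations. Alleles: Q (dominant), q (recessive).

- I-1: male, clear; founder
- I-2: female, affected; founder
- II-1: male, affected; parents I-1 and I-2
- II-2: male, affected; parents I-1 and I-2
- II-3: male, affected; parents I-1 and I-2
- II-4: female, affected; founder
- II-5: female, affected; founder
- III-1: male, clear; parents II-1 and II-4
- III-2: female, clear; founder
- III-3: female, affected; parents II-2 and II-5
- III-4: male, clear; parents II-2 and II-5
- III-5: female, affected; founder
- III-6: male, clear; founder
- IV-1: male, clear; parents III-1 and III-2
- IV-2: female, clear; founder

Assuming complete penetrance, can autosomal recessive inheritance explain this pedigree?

Under autosomal recessive, III-1 (clear, male) cannot arise from II-1 (affected) × II-4 (affected).

No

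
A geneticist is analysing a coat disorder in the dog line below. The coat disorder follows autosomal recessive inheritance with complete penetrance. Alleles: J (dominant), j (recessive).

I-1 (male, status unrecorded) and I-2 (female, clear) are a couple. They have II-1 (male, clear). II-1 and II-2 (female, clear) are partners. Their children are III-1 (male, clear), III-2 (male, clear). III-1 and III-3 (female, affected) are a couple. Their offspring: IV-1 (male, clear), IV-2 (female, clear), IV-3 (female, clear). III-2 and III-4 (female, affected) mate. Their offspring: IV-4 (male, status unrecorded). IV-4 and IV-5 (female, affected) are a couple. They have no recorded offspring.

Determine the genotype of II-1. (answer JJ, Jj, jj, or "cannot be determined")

cannot be determined

II-1's phenotype allows JJ or Jj, and no parent or child forces a single allele at both positions; consistent genotype assignments exist with II-1 as JJ or Jj.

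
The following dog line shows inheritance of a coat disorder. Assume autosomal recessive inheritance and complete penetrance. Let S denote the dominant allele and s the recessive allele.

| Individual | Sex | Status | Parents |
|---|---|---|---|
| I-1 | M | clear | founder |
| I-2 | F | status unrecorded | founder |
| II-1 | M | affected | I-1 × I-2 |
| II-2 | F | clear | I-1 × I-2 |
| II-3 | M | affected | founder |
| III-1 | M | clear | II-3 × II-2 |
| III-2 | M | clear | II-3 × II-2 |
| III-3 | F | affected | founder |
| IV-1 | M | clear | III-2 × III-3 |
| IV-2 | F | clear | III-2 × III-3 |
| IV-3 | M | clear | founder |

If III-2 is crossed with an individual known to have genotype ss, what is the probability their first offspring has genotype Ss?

1/2

III-2 is clear so carries S and received s from II-3 (ss), so III-2 is Ss.
The cross gives 1/2 Ss : 1/2 ss, so P(offspring has genotype Ss) = 1/2.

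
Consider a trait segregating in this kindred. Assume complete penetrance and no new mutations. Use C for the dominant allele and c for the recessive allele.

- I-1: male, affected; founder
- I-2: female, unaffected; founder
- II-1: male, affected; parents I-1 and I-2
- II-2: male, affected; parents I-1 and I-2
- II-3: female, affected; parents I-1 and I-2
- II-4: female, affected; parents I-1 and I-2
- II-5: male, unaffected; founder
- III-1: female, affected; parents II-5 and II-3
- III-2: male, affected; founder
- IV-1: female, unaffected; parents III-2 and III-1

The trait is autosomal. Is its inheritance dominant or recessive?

dominant

III-2 and III-1 are both affected yet have an unaffected child IV-1. Under a recessive model two affected parents are homozygous and every child would be affected, so the trait cannot be recessive.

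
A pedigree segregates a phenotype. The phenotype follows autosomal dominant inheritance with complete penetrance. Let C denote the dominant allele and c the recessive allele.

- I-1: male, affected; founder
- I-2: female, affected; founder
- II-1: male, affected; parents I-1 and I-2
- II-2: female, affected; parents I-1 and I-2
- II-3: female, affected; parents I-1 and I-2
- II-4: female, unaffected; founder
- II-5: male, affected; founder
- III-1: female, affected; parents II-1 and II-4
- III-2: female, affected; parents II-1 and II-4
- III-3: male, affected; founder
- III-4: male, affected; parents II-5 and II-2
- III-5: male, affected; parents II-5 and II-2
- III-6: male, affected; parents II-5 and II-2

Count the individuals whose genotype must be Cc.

2

Obligate heterozygotes: III-1 is affected so carries C and received c from II-4 (cc), so III-1 is Cc; III-2 is affected so carries C and received c from II-4 (cc), so III-2 is Cc.
Every other individual is either homozygous by phenotype or has at least one consistent homozygous assignment, so the count is 2.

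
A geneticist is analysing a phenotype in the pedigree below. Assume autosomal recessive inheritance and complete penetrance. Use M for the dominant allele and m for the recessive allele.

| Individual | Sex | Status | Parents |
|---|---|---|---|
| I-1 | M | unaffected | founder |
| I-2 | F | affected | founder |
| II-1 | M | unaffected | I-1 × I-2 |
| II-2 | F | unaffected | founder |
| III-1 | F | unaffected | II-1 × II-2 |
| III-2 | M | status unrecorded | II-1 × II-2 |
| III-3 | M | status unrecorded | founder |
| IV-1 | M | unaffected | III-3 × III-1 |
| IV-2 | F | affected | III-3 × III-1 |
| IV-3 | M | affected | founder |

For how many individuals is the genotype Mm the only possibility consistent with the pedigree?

Obligate heterozygotes: II-1 is unaffected so carries M and received m from I-2 (mm), so II-1 is Mm; III-1 is unaffected so carries M and passed m to IV-2 (mm), so III-1 is Mm.
Every other individual is either homozygous by phenotype or has at least one consistent homozygous assignment, so the count is 2.

2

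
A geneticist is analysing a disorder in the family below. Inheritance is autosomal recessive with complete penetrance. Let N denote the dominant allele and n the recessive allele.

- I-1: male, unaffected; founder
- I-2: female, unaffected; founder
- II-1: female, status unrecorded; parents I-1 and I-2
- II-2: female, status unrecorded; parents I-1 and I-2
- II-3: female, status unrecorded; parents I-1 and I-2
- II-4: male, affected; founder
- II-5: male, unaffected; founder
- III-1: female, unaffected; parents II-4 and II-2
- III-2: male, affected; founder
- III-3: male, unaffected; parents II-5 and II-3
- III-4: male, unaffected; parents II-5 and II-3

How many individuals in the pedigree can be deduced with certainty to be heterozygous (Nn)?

Obligate heterozygotes: III-1 is unaffected so carries N and received n from II-4 (nn), so III-1 is Nn.
Every other individual is either homozygous by phenotype or has at least one consistent homozygous assignment, so the count is 1.

1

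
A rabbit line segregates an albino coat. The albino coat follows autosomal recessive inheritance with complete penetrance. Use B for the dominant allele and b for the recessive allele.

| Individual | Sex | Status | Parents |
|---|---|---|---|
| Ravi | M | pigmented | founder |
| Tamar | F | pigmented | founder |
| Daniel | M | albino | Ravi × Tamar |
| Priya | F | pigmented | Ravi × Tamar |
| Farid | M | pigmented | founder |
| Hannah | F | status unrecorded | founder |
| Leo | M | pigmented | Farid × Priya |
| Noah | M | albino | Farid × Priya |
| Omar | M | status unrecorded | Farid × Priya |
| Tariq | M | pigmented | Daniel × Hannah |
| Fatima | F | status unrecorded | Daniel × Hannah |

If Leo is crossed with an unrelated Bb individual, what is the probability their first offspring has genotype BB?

1/3

Farid is pigmented so carries B and passed b to Noah (bb), so Farid is Bb.
Priya is pigmented so carries B and passed b to Noah (bb), so Priya is Bb.
Leo is a pigmented offspring of Farid (Bb) × Priya (Bb), whose cross gives 1/4 BB : 1/2 Bb : 1/4 bb; conditioning on being pigmented, Leo is BB with probability 1/3, Bb with probability 2/3.
Summing over parental genotype combinations, P(offspring has genotype BB) = 1/3·1/2 + 2/3·1/4 = 1/3.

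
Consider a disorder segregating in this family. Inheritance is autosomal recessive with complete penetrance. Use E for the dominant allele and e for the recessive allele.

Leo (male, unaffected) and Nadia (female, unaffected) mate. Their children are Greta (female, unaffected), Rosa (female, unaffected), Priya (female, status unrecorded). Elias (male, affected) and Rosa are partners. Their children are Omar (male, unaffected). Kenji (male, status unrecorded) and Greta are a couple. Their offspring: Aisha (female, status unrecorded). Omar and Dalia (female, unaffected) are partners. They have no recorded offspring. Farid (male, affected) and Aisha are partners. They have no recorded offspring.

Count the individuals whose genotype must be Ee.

1

Obligate heterozygotes: Omar is unaffected so carries E and received e from Elias (ee), so Omar is Ee.
Every other individual is either homozygous by phenotype or has at least one consistent homozygous assignment, so the count is 1.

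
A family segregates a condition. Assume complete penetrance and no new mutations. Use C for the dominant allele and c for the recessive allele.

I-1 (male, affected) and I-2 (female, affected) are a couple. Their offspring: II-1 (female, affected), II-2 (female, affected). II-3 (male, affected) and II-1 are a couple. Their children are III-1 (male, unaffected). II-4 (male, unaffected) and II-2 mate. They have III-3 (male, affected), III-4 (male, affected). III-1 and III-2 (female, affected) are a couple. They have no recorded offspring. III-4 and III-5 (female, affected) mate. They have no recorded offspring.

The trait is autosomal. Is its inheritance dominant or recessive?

dominant

II-3 and II-1 are both affected yet have an unaffected child III-1. Under a recessive model two affected parents are homozygous and every child would be affected, so the trait cannot be recessive.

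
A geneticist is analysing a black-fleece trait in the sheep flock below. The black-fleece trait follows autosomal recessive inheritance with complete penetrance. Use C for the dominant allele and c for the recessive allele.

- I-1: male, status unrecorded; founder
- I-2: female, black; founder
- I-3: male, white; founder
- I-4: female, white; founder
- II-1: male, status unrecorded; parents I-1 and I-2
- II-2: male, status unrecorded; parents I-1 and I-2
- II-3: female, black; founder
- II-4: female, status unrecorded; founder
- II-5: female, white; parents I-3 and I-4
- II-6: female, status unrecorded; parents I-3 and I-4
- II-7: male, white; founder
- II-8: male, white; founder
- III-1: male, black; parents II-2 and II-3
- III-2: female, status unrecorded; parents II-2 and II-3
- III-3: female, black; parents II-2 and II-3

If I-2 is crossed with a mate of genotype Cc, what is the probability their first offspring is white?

1/2

I-2 is black, so I-2 is cc.
The cross gives 1/2 Cc : 1/2 cc, so P(offspring is white) = 1/2.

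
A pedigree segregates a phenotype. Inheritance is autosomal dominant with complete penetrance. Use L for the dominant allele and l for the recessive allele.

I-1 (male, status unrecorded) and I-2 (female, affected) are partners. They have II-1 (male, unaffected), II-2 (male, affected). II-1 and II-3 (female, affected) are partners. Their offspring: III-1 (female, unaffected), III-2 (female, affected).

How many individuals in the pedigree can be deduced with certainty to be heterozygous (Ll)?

Obligate heterozygotes: I-2 is affected so carries L and passed l to II-1 (ll), so I-2 is Ll; II-3 is affected so carries L and passed l to III-1 (ll), so II-3 is Ll; III-2 is affected so carries L and received l from II-1 (ll), so III-2 is Ll.
Every other individual is either homozygous by phenotype or has at least one consistent homozygous assignment, so the count is 3.

3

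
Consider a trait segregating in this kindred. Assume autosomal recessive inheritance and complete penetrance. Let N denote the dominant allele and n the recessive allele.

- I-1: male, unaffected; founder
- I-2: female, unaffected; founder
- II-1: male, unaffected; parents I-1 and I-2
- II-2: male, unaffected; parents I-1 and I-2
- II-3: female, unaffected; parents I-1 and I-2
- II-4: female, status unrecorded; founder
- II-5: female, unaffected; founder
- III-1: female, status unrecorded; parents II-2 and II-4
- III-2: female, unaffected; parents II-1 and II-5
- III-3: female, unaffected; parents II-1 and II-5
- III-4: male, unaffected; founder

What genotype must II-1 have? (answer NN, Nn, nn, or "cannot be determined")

cannot be determined

II-1's phenotype allows NN or Nn, and no parent or child forces a single allele at both positions; consistent genotype assignments exist with II-1 as NN or Nn.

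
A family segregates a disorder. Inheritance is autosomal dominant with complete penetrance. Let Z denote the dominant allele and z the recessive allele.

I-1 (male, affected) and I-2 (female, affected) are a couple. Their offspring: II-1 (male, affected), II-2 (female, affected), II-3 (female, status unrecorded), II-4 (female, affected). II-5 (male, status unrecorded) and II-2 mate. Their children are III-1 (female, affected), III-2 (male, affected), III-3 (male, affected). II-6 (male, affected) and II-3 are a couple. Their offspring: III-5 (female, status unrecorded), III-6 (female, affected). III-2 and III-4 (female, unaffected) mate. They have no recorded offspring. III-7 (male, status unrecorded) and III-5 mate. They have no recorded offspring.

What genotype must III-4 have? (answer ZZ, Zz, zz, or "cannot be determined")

zz

III-4 is unaffected, so III-4 is zz.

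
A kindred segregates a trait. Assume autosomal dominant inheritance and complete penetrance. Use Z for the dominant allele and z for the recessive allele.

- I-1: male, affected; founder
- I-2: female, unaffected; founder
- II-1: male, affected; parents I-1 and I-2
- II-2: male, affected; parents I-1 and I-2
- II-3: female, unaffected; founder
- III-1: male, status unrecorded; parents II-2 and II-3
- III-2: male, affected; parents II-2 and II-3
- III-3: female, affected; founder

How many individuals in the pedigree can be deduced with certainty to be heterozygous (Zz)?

Obligate heterozygotes: II-1 is affected so carries Z and received z from I-2 (zz), so II-1 is Zz; II-2 is affected so carries Z and received z from I-2 (zz), so II-2 is Zz; III-2 is affected so carries Z and received z from II-3 (zz), so III-2 is Zz.
Every other individual is either homozygous by phenotype or has at least one consistent homozygous assignment, so the count is 3.

3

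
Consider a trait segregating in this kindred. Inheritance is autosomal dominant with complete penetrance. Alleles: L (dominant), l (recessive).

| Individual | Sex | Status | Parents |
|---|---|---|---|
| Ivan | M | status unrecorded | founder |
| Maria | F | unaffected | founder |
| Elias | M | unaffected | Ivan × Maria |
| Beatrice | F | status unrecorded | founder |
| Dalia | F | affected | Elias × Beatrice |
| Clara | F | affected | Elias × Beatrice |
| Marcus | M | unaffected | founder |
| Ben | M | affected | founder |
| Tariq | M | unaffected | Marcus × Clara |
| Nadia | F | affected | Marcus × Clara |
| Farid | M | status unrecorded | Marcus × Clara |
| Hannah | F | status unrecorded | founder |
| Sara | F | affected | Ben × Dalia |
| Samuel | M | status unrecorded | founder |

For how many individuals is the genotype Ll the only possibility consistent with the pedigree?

3

Obligate heterozygotes: Dalia is affected so carries L and received l from Elias (ll), so Dalia is Ll; Clara is affected so carries L and received l from Elias (ll), so Clara is Ll; Nadia is affected so carries L and received l from Marcus (ll), so Nadia is Ll.
Every other individual is either homozygous by phenotype or has at least one consistent homozygous assignment, so the count is 3.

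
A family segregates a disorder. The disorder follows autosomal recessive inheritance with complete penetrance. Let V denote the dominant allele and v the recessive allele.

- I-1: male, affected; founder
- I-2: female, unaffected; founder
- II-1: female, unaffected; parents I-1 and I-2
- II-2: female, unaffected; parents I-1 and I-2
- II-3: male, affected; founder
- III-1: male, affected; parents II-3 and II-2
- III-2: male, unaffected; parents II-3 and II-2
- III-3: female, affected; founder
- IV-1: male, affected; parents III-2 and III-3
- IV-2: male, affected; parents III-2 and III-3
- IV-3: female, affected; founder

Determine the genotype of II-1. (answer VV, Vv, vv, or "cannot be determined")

From phenotype alone, II-1 is VV or Vv.
II-1 is unaffected so carries V and received v from I-1 (vv), so II-1 is Vv.

Vv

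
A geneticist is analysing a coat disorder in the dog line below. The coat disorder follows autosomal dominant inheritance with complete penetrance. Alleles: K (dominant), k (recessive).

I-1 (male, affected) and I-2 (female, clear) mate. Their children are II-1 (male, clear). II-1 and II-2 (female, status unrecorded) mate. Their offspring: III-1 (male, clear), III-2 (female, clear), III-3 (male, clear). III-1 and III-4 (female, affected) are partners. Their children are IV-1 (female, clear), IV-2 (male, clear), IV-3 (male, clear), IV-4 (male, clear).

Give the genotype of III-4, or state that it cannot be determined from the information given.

From phenotype alone, III-4 is KK or Kk.
III-4 is affected so carries K and passed k to IV-1 (kk), so III-4 is Kk.

Kk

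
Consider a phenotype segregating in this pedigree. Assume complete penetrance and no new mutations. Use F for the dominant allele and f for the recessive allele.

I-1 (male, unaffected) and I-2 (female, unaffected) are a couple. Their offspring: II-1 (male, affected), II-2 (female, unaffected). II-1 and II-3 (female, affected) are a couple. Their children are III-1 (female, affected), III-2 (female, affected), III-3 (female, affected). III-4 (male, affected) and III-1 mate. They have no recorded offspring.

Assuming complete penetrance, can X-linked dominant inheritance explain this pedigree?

No

Under X-linked dominant, II-1 (affected, male) cannot arise from I-1 (unaffected) × I-2 (unaffected).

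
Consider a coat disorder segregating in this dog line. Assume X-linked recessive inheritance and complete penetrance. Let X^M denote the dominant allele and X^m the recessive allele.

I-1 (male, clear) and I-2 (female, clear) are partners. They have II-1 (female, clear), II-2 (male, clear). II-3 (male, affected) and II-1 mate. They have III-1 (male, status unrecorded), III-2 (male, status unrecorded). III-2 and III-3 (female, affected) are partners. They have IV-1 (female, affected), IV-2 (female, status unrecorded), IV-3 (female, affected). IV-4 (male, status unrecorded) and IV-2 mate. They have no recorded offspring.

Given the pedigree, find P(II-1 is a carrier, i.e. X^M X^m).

II-1 is clear so carries M and passed m to III-2 (X^m Y), so II-1 is X^M X^m, giving P(X^M X^m) = 1.

1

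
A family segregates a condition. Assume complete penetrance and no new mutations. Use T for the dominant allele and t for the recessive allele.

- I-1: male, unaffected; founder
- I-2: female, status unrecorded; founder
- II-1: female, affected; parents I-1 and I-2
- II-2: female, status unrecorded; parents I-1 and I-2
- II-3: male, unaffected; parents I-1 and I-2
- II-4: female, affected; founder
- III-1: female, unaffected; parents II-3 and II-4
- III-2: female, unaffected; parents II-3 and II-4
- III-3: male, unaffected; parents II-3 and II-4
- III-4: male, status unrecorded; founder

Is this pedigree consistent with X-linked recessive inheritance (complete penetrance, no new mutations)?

Under X-linked recessive, II-1 (affected, female) cannot arise from I-1 (unaffected) × I-2 (unrecorded).

No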